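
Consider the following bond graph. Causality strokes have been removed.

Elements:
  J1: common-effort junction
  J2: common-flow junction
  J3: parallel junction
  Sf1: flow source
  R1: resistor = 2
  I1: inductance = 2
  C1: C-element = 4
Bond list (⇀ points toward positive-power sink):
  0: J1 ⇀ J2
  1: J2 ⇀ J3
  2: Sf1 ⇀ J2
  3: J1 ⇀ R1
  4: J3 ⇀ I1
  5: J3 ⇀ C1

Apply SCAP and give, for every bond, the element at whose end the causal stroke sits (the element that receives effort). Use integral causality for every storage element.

bond 2 |Sf1  (Sf1 fixes flow; stroke at Sf1)
bond 0 |J2  (J2: bond 2 brought flow, rest push out)
bond 1 |J2  (common-f at J2 fixed by 2)
bond 3 |J1  (J1: last free bond brings effort in)
bond 4 |I1  (I1: I, integral causality)
bond 5 |J3  (J3 needs exactly one e-in)

bond 0 stroke at J2
bond 1 stroke at J2
bond 2 stroke at Sf1
bond 3 stroke at J1
bond 4 stroke at I1
bond 5 stroke at J3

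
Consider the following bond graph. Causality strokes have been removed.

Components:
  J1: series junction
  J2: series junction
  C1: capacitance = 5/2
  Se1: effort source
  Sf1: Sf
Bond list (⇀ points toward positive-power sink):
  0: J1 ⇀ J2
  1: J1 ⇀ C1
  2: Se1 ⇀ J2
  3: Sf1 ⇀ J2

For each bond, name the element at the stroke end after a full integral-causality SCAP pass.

#0 →J2
#1 →J1
#2 →J2
#3 →Sf1

bond 2 →J2  (Se1 fixes effort; stroke away)
bond 3 →Sf1  (Sf1 (Sf) sets flow on bond)
bond 0 →J2  (J2: bond 3 brought flow, rest push out)
bond 1 →J1  (common-f at J1 fixed by 0)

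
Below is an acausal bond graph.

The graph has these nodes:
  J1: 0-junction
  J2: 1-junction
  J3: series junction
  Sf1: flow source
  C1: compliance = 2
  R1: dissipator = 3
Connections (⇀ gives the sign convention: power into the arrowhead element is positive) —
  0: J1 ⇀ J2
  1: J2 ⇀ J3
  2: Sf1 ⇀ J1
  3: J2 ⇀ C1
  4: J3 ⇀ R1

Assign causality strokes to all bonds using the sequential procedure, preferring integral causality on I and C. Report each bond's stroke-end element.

#0 stroke at J1
#1 stroke at J2
#2 stroke at Sf1
#3 stroke at J2
#4 stroke at J3

b2 →Sf1  (Sf1 (Sf) sets flow on bond)
b0 →J1  (J1: last free bond brings effort in)
b1 →J2  (1-jn J2 has f-setter on 0)
b3 →J2  (J2 flow already set via bond 0)
b4 →J3  (J3 flow already set via bond 1)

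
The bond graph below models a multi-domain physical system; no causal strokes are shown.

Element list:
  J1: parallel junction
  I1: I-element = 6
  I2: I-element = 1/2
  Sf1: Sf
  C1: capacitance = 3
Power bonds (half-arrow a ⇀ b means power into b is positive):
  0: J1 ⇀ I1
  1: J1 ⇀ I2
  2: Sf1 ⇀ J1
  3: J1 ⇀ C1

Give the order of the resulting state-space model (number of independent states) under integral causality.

3  (C1, I1, I2 all integral)

β2 stroke→Sf1  (Sf1 fixes flow; stroke at Sf1)
β0 stroke→I1  (I1 outputs flow p/I1)
β1 stroke→I2  (I2: I, integral causality)
β3 stroke→J1  (only one effort-in slot at J1)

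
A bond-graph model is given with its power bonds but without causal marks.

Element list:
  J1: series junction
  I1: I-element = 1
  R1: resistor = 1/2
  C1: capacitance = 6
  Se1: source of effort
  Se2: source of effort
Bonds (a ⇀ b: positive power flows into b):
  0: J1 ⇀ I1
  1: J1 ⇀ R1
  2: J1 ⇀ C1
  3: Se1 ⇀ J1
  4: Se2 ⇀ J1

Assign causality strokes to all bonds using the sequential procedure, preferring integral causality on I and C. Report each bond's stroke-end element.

b0 →I1
b1 →J1
b2 →J1
b3 →J1
b4 →J1

#3 →J1  (source Se1 imposes e)
#4 →J1  (Se2 fixes effort; stroke away)
#0 →I1  (I1 integral (f out))
#1 →J1  (1-jn J1 has f-setter on 0)
#2 →J1  (J1: bond 0 brought flow, rest push out)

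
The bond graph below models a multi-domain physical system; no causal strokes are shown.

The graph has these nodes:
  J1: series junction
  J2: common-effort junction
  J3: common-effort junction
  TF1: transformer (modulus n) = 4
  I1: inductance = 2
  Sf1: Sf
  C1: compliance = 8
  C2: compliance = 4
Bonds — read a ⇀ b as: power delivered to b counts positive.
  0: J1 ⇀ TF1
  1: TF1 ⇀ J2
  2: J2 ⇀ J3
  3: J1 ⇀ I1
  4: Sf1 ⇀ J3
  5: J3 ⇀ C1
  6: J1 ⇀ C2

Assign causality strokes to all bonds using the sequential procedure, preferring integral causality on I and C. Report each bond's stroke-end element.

β4 stroke at Sf1  (source Sf1 imposes f)
β3 stroke at I1  (I1 outputs flow p/I1)
β0 stroke at J1  (J1 flow already set via bond 3)
β6 stroke at J1  (J1: bond 3 brought flow, rest push out)
β1 stroke at TF1  (through TF1, causality passes straight; one stroke at TF1)
β2 stroke at J2  (J2: last free bond brings effort in)
β5 stroke at J3  (only one effort-in slot at J3)

b0 |J1
b1 |TF1
b2 |J2
b3 |I1
b4 |Sf1
b5 |J3
b6 |J1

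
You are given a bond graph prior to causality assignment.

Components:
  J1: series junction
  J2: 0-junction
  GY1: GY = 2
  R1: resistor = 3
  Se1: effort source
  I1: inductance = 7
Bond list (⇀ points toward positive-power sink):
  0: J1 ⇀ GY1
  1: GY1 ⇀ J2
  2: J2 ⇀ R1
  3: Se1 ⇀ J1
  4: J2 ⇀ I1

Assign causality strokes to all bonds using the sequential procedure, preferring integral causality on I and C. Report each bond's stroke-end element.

bond 3 →J1  (Se1 fixes effort; stroke away)
bond 0 →GY1  (J1 needs exactly one f-in)
bond 1 →GY1  (GY1: gyrator matches bond 0)
bond 4 →I1  (prefer integral on I1)
bond 2 →J2  (closing 0-jn rule on J2)

#0 stroke→GY1
#1 stroke→GY1
#2 stroke→J2
#3 stroke→J1
#4 stroke→I1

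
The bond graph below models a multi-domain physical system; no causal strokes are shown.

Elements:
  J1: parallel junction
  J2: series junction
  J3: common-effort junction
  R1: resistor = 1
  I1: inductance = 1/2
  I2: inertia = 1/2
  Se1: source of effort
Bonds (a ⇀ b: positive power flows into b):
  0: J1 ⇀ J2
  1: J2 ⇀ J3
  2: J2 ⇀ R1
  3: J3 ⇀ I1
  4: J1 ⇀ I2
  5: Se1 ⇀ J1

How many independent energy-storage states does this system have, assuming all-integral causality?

b5 stroke→J1  (source Se1 imposes e)
b0 stroke→J2  (common-e at J1 fixed by 5)
b4 stroke→I2  (J1: bond 5 brought effort, rest push out)
b3 stroke→I1  (I1 outputs flow p/I1)
b1 stroke→J3  (only one effort-in slot at J3)
b2 stroke→J2  (common-f at J2 fixed by 1)

2  (I1, I2 all integral)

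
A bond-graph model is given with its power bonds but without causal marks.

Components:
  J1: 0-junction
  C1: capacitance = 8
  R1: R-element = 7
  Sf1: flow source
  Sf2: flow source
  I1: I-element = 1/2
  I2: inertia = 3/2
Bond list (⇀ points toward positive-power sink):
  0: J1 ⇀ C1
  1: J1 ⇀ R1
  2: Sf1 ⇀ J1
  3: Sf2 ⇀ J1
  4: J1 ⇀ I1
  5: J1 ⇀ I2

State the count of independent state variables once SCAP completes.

#2 |Sf1  (Sf1: flow source, stroke at near end)
#3 |Sf2  (Sf2: flow source, stroke at near end)
#0 |J1  (C1 integral (e out))
#1 |R1  (J1: bond 0 brought effort, rest push out)
#4 |I1  (J1: bond 0 brought effort, rest push out)
#5 |I2  (J1 effort already set via bond 0)

3  (C1, I1, I2 all integral)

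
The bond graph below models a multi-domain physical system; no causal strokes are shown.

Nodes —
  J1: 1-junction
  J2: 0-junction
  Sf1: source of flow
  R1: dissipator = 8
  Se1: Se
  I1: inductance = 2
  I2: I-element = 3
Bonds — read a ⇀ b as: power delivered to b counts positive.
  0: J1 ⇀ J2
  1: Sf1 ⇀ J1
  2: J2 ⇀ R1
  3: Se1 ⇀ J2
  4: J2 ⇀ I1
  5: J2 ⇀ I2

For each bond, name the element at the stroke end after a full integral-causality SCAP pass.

#0 stroke→J1
#1 stroke→Sf1
#2 stroke→R1
#3 stroke→J2
#4 stroke→I1
#5 stroke→I2

#1 |Sf1  (Sf1 fixes flow; stroke at Sf1)
#3 |J2  (Se1: effort source, stroke at far end)
#0 |J1  (common-f at J1 fixed by 1)
#2 |R1  (J2 effort already set via bond 3)
#4 |I1  (J2 effort already set via bond 3)
#5 |I2  (common-e at J2 fixed by 3)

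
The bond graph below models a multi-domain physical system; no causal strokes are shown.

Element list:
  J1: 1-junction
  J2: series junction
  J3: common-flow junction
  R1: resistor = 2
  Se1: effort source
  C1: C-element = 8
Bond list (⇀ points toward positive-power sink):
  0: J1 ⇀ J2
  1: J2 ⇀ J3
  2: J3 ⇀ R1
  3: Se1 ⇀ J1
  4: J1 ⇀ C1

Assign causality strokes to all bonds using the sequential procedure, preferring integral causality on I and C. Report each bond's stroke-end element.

β3 |J1  (source Se1 imposes e)
β4 |J1  (C1 outputs effort q/C1)
β0 |J2  (only one flow-in slot at J1)
β1 |J3  (J2 needs exactly one f-in)
β2 |R1  (J3 needs exactly one f-in)

β0 stroke at J2
β1 stroke at J3
β2 stroke at R1
β3 stroke at J1
β4 stroke at J1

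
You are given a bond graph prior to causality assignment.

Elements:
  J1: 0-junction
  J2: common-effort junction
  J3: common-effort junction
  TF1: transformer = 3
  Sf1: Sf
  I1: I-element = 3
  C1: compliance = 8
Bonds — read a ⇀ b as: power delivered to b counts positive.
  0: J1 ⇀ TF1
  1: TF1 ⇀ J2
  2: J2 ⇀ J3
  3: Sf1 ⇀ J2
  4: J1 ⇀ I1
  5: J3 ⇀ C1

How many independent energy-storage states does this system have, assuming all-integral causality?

b3 |Sf1  (Sf1 fixes flow; stroke at Sf1)
b4 |I1  (I1 outputs flow p/I1)
b0 |J1  (only one effort-in slot at J1)
b1 |TF1  (TF1 one-in-one-out from 0)
b2 |J2  (J2 needs exactly one e-in)
b5 |J3  (J3 needs exactly one e-in)

2  (C1, I1 all integral)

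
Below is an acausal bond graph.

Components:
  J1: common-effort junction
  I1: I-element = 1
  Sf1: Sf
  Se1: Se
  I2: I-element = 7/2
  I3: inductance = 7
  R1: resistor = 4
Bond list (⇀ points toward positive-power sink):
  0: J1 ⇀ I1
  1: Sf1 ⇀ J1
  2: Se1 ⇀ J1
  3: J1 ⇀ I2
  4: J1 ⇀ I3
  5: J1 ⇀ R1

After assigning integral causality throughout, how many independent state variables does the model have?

bond 1 |Sf1  (Sf1: flow source, stroke at near end)
bond 2 |J1  (Se1 fixes effort; stroke away)
bond 0 |I1  (J1 effort already set via bond 2)
bond 3 |I2  (J1: bond 2 brought effort, rest push out)
bond 4 |I3  (J1: bond 2 brought effort, rest push out)
bond 5 |R1  (J1: bond 2 brought effort, rest push out)

3  (I1, I2, I3 all integral)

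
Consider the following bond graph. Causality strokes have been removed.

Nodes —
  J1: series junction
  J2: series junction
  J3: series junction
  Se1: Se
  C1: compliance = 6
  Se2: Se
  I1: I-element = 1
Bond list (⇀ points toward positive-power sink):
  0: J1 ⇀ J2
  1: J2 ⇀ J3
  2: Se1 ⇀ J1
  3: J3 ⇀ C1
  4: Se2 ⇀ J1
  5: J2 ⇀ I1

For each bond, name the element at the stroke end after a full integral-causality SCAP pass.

#2 stroke→J1  (Se1 (Se) sets effort on bond)
#4 stroke→J1  (Se2 fixes effort; stroke away)
#0 stroke→J2  (closing 1-jn rule on J1)
#3 stroke→J3  (C1 outputs effort q/C1)
#1 stroke→J2  (only one flow-in slot at J3)
#5 stroke→I1  (J2 needs exactly one f-in)

#0 →J2
#1 →J2
#2 →J1
#3 →J3
#4 →J1
#5 →I1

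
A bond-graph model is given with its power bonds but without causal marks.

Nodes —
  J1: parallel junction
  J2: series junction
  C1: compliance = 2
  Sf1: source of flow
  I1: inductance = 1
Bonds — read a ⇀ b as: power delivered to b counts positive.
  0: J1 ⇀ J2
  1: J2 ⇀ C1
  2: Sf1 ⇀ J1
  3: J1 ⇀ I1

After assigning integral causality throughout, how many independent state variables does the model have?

2  (C1, I1 all integral)

b2 stroke at Sf1  (Sf1 fixes flow; stroke at Sf1)
b1 stroke at J2  (C1 integral (e out))
b0 stroke at J1  (only one flow-in slot at J2)
b3 stroke at I1  (J1: bond 0 brought effort, rest push out)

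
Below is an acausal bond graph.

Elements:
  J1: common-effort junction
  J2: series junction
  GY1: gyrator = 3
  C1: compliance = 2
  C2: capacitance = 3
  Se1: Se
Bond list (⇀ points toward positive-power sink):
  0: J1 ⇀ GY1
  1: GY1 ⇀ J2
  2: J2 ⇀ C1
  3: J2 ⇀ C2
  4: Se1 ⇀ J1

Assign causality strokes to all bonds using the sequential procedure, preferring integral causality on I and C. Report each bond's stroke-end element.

bond 0 stroke at GY1
bond 1 stroke at GY1
bond 2 stroke at J2
bond 3 stroke at J2
bond 4 stroke at J1

bond 4 stroke→J1  (Se1 fixes effort; stroke away)
bond 0 stroke→GY1  (common-e at J1 fixed by 4)
bond 1 stroke→GY1  (GY GY1: same side as bond 0)
bond 2 stroke→J2  (J2: bond 1 brought flow, rest push out)
bond 3 stroke→J2  (common-f at J2 fixed by 1)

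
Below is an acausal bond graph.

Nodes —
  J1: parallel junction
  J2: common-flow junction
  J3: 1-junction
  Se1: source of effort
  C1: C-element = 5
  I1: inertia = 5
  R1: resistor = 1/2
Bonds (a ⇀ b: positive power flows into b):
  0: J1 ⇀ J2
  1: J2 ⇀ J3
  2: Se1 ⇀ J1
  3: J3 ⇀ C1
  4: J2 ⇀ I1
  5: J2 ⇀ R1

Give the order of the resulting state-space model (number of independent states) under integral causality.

b2 |J1  (source Se1 imposes e)
b0 |J2  (J1: bond 2 brought effort, rest push out)
b3 |J3  (prefer integral on C1)
b1 |J2  (closing 1-jn rule on J3)
b4 |I1  (I1 outputs flow p/I1)
b5 |J2  (J2 flow already set via bond 4)

2  (C1, I1 all integral)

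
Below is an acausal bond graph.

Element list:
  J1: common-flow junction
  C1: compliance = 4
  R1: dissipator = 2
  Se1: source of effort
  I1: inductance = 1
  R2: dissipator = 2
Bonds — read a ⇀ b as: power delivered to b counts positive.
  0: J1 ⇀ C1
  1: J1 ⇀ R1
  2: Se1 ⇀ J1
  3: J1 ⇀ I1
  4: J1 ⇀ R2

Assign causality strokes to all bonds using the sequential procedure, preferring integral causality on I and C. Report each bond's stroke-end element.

b0 →J1
b1 →J1
b2 →J1
b3 →I1
b4 →J1

b2 |J1  (Se1: effort source, stroke at far end)
b0 |J1  (C1: C, integral causality)
b3 |I1  (prefer integral on I1)
b1 |J1  (J1 flow already set via bond 3)
b4 |J1  (J1 flow already set via bond 3)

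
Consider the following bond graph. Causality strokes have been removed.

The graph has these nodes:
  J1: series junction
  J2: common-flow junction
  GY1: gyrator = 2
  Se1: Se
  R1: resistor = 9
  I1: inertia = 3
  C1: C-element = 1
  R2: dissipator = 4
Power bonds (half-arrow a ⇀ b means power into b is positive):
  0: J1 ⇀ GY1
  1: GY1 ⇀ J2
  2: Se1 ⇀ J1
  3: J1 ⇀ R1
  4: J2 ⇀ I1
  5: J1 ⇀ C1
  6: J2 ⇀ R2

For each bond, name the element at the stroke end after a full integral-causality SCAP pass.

#0 stroke at J1
#1 stroke at J2
#2 stroke at J1
#3 stroke at R1
#4 stroke at I1
#5 stroke at J1
#6 stroke at J2

β2 stroke→J1  (Se1: effort source, stroke at far end)
β4 stroke→I1  (prefer integral on I1)
β1 stroke→J2  (common-f at J2 fixed by 4)
β6 stroke→J2  (J2: bond 4 brought flow, rest push out)
β0 stroke→J1  (GY GY1: same side as bond 1)
β5 stroke→J1  (C1 outputs effort q/C1)
β3 stroke→R1  (J1: last free bond brings flow in)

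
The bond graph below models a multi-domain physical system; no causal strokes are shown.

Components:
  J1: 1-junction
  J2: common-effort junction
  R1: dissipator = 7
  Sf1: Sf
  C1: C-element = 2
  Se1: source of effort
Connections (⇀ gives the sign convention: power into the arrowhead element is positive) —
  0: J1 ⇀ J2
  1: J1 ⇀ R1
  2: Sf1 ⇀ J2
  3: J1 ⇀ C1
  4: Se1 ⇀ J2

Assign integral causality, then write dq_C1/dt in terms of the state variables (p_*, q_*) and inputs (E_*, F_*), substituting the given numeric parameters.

dq_C1/dt = -E_Se1/7 - q_C1/14

β2 |Sf1  (source Sf1 imposes f)
β4 |J2  (Se1: effort source, stroke at far end)
β0 |J1  (J2 effort already set via bond 4)
β3 |J1  (prefer integral on C1)
β1 |R1  (J1: last free bond brings flow in)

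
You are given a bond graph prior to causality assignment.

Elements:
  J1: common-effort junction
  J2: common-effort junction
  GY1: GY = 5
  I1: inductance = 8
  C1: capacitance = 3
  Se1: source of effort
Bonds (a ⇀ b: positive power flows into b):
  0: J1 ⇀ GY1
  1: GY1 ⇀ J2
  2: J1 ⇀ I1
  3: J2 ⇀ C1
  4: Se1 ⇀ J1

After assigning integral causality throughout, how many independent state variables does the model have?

2  (C1, I1 all integral)

bond 4 |J1  (source Se1 imposes e)
bond 0 |GY1  (common-e at J1 fixed by 4)
bond 2 |I1  (J1: bond 4 brought effort, rest push out)
bond 1 |GY1  (through GY1, causality inverts; strokes same side of GY1)
bond 3 |J2  (J2: last free bond brings effort in)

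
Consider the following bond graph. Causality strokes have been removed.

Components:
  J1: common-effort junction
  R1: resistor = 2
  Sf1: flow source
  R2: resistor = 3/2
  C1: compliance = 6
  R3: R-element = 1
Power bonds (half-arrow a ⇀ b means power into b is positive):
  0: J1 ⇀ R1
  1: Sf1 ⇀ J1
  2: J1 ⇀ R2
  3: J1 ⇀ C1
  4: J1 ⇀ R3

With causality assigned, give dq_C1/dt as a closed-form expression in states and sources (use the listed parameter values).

bond 1 |Sf1  (Sf1: flow source, stroke at near end)
bond 3 |J1  (C1 outputs effort q/C1)
bond 0 |R1  (J1: bond 3 brought effort, rest push out)
bond 2 |R2  (0-jn J1 has e-setter on 3)
bond 4 |R3  (J1: bond 3 brought effort, rest push out)

dq_C1/dt = F_Sf1 - 13*q_C1/36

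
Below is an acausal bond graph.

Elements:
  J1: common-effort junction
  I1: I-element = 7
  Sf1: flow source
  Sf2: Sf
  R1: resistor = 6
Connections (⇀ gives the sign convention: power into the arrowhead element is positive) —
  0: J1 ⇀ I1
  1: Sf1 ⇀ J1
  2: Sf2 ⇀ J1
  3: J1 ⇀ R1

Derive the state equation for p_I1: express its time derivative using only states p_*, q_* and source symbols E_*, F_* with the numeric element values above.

b1 |Sf1  (Sf1 fixes flow; stroke at Sf1)
b2 |Sf2  (source Sf2 imposes f)
b0 |I1  (I1 outputs flow p/I1)
b3 |J1  (closing 0-jn rule on J1)

dp_I1/dt = 6*F_Sf1 + 6*F_Sf2 - 6*p_I1/7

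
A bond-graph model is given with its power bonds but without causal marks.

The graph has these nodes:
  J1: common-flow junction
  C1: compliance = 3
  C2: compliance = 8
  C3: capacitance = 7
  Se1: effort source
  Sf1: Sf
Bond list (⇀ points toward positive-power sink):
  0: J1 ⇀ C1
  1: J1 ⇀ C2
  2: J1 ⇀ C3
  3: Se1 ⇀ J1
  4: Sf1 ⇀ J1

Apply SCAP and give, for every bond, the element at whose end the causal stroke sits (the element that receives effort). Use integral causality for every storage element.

β0 stroke at J1
β1 stroke at J1
β2 stroke at J1
β3 stroke at J1
β4 stroke at Sf1

b3 →J1  (source Se1 imposes e)
b4 →Sf1  (Sf1 fixes flow; stroke at Sf1)
b0 →J1  (J1 flow already set via bond 4)
b1 →J1  (J1: bond 4 brought flow, rest push out)
b2 →J1  (common-f at J1 fixed by 4)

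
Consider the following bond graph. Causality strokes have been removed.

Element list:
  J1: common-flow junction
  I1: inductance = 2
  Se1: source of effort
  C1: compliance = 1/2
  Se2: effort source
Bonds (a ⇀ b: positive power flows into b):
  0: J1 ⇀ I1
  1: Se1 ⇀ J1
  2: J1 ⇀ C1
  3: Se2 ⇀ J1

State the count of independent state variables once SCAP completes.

2  (C1, I1 all integral)

bond 1 stroke at J1  (Se1 fixes effort; stroke away)
bond 3 stroke at J1  (Se2 fixes effort; stroke away)
bond 0 stroke at I1  (prefer integral on I1)
bond 2 stroke at J1  (1-jn J1 has f-setter on 0)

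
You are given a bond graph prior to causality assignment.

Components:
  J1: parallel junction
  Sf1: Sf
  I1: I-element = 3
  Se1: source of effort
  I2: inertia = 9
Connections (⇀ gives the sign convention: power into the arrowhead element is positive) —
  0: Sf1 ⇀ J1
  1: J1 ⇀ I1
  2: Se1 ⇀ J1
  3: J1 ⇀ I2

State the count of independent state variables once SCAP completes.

2  (I1, I2 all integral)

β0 stroke at Sf1  (Sf1 (Sf) sets flow on bond)
β2 stroke at J1  (Se1 (Se) sets effort on bond)
β1 stroke at I1  (J1: bond 2 brought effort, rest push out)
β3 stroke at I2  (common-e at J1 fixed by 2)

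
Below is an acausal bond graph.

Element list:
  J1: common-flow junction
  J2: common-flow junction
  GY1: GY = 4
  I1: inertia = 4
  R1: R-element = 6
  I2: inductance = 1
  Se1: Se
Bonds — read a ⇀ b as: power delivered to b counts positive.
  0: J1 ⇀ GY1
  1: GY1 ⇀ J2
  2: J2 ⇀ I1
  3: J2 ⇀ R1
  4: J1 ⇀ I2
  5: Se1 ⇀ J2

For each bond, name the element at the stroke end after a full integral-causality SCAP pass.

b5 |J2  (Se1: effort source, stroke at far end)
b2 |I1  (I1 outputs flow p/I1)
b1 |J2  (J2: bond 2 brought flow, rest push out)
b3 |J2  (1-jn J2 has f-setter on 2)
b0 |J1  (GY GY1: same side as bond 1)
b4 |I2  (only one flow-in slot at J1)

b0 |J1
b1 |J2
b2 |I1
b3 |J2
b4 |I2
b5 |J2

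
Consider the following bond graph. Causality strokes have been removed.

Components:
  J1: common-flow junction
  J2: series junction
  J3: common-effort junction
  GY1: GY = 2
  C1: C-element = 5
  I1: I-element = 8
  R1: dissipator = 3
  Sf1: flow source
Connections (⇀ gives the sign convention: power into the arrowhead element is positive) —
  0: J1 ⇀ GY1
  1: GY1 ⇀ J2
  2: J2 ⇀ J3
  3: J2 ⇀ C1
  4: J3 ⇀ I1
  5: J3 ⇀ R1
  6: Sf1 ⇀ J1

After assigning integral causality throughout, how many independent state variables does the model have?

2  (C1, I1 all integral)

#6 →Sf1  (Sf1: flow source, stroke at near end)
#0 →J1  (common-f at J1 fixed by 6)
#1 →J2  (GY1 both-in/both-out from 0)
#3 →J2  (C1 integral (e out))
#2 →J3  (closing 1-jn rule on J2)
#4 →I1  (J3 effort already set via bond 2)
#5 →R1  (J3: bond 2 brought effort, rest push out)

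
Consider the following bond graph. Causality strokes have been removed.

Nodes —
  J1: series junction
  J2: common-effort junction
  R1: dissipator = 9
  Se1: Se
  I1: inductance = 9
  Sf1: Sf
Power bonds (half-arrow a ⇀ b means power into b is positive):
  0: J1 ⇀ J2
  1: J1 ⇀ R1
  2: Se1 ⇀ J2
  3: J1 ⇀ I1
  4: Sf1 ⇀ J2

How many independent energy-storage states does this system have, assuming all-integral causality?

1  (I1 all integral)

bond 2 →J2  (Se1 (Se) sets effort on bond)
bond 4 →Sf1  (Sf1 (Sf) sets flow on bond)
bond 0 →J1  (J2 effort already set via bond 2)
bond 3 →I1  (I1: I, integral causality)
bond 1 →J1  (1-jn J1 has f-setter on 3)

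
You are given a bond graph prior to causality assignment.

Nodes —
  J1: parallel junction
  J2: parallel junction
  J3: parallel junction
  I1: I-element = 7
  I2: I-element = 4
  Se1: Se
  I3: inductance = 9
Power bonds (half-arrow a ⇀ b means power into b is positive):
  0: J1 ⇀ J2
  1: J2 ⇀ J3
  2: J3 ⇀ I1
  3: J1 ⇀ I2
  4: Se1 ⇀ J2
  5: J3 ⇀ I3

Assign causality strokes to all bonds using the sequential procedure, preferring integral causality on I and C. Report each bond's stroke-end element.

bond 0 stroke→J1
bond 1 stroke→J3
bond 2 stroke→I1
bond 3 stroke→I2
bond 4 stroke→J2
bond 5 stroke→I3

b4 |J2  (Se1 fixes effort; stroke away)
b0 |J1  (common-e at J2 fixed by 4)
b1 |J3  (0-jn J2 has e-setter on 4)
b2 |I1  (J3 effort already set via bond 1)
b5 |I3  (0-jn J3 has e-setter on 1)
b3 |I2  (J1 effort already set via bond 0)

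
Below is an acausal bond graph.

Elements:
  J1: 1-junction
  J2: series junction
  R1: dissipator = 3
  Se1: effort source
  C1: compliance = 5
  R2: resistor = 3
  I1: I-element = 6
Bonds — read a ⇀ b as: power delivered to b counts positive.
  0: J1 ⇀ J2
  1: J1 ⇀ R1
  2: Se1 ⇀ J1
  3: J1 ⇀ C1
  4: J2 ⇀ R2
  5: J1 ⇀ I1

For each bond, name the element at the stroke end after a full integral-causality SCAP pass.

#2 stroke→J1  (Se1 fixes effort; stroke away)
#3 stroke→J1  (prefer integral on C1)
#5 stroke→I1  (prefer integral on I1)
#0 stroke→J1  (common-f at J1 fixed by 5)
#1 stroke→J1  (J1: bond 5 brought flow, rest push out)
#4 stroke→J2  (1-jn J2 has f-setter on 0)

b0 stroke→J1
b1 stroke→J1
b2 stroke→J1
b3 stroke→J1
b4 stroke→J2
b5 stroke→I1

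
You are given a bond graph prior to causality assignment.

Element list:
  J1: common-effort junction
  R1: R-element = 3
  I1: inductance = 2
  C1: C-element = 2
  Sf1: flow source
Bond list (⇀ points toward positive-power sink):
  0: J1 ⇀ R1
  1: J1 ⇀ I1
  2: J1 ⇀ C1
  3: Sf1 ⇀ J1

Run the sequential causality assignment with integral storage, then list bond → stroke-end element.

bond 3 stroke at Sf1  (Sf1 (Sf) sets flow on bond)
bond 1 stroke at I1  (I1 outputs flow p/I1)
bond 2 stroke at J1  (C1 outputs effort q/C1)
bond 0 stroke at R1  (J1 effort already set via bond 2)

b0 stroke→R1
b1 stroke→I1
b2 stroke→J1
b3 stroke→Sf1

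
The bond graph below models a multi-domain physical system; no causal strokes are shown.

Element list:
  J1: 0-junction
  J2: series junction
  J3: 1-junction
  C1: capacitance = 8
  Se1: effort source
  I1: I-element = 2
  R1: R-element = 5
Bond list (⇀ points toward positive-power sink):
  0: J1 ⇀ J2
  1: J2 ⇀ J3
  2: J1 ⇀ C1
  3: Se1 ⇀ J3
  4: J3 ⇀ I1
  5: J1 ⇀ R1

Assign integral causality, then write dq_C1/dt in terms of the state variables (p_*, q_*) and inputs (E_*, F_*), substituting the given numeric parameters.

bond 3 |J3  (Se1 fixes effort; stroke away)
bond 2 |J1  (C1: C, integral causality)
bond 0 |J2  (J1: bond 2 brought effort, rest push out)
bond 5 |R1  (0-jn J1 has e-setter on 2)
bond 1 |J3  (only one flow-in slot at J2)
bond 4 |I1  (J3: last free bond brings flow in)

dq_C1/dt = -p_I1/2 - q_C1/40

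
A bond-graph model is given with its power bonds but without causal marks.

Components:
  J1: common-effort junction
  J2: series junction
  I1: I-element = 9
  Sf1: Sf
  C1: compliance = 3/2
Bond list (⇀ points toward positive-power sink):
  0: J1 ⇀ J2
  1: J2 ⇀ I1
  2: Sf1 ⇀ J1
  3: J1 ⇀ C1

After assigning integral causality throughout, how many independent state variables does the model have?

b2 stroke→Sf1  (Sf1 fixes flow; stroke at Sf1)
b1 stroke→I1  (prefer integral on I1)
b0 stroke→J2  (J2: bond 1 brought flow, rest push out)
b3 stroke→J1  (J1 needs exactly one e-in)

2  (C1, I1 all integral)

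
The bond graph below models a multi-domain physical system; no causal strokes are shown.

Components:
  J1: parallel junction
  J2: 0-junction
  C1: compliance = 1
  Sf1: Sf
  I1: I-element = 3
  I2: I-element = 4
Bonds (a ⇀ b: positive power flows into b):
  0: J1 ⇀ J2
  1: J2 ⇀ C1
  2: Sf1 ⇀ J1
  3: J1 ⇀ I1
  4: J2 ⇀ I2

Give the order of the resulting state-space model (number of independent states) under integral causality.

3  (C1, I1, I2 all integral)

#2 stroke→Sf1  (Sf1: flow source, stroke at near end)
#1 stroke→J2  (prefer integral on C1)
#0 stroke→J1  (J2 effort already set via bond 1)
#4 stroke→I2  (0-jn J2 has e-setter on 1)
#3 stroke→I1  (common-e at J1 fixed by 0)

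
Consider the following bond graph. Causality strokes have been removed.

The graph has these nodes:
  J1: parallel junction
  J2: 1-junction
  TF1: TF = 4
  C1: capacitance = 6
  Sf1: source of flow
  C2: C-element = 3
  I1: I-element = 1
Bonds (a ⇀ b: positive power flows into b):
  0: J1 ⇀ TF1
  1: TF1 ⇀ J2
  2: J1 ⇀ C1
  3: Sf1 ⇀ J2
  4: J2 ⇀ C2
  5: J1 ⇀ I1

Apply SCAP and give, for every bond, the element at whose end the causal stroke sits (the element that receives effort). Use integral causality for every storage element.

b0 stroke→TF1
b1 stroke→J2
b2 stroke→J1
b3 stroke→Sf1
b4 stroke→J2
b5 stroke→I1

bond 3 stroke→Sf1  (Sf1: flow source, stroke at near end)
bond 1 stroke→J2  (1-jn J2 has f-setter on 3)
bond 4 stroke→J2  (1-jn J2 has f-setter on 3)
bond 0 stroke→TF1  (TF1 one-in-one-out from 1)
bond 2 stroke→J1  (C1 outputs effort q/C1)
bond 5 stroke→I1  (J1: bond 2 brought effort, rest push out)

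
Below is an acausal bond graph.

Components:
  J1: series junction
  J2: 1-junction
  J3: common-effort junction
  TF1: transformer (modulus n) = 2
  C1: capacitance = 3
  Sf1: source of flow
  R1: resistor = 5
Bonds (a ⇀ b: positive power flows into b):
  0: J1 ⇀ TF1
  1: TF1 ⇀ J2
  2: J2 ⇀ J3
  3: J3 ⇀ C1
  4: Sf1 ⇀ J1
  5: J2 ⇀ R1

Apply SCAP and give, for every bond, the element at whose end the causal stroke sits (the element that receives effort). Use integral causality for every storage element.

β4 |Sf1  (Sf1 (Sf) sets flow on bond)
β0 |J1  (J1: bond 4 brought flow, rest push out)
β1 |TF1  (TF1 one-in-one-out from 0)
β2 |J2  (J2: bond 1 brought flow, rest push out)
β5 |J2  (1-jn J2 has f-setter on 1)
β3 |J3  (J3 needs exactly one e-in)

bond 0 →J1
bond 1 →TF1
bond 2 →J2
bond 3 →J3
bond 4 →Sf1
bond 5 →J2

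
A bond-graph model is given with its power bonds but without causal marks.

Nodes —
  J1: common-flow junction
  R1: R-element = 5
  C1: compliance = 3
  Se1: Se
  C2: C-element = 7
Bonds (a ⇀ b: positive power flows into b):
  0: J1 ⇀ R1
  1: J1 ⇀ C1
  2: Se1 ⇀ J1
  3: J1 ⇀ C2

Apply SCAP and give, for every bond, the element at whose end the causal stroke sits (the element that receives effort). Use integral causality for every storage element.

bond 0 |R1
bond 1 |J1
bond 2 |J1
bond 3 |J1

b2 →J1  (Se1: effort source, stroke at far end)
b1 →J1  (prefer integral on C1)
b3 →J1  (prefer integral on C2)
b0 →R1  (closing 1-jn rule on J1)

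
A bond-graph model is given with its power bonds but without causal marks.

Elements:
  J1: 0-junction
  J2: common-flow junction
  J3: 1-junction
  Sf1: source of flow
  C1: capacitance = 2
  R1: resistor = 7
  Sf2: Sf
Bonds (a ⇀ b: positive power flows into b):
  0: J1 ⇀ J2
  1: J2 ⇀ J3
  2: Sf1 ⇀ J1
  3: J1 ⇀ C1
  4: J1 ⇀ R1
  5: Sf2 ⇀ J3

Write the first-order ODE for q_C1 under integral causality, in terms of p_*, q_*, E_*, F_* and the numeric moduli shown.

dq_C1/dt = F_Sf1 - F_Sf2 - q_C1/14

bond 2 stroke→Sf1  (Sf1 (Sf) sets flow on bond)
bond 5 stroke→Sf2  (source Sf2 imposes f)
bond 1 stroke→J3  (J3 flow already set via bond 5)
bond 0 stroke→J2  (J2: bond 1 brought flow, rest push out)
bond 3 stroke→J1  (C1 outputs effort q/C1)
bond 4 stroke→R1  (0-jn J1 has e-setter on 3)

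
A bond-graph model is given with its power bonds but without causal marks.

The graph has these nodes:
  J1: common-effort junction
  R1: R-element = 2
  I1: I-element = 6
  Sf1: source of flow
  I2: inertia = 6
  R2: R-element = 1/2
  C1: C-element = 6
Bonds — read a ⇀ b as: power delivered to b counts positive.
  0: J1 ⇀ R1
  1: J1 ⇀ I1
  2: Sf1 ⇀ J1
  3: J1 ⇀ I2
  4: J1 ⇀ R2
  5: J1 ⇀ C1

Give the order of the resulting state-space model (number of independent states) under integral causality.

#2 stroke at Sf1  (source Sf1 imposes f)
#1 stroke at I1  (I1 outputs flow p/I1)
#3 stroke at I2  (I2 outputs flow p/I2)
#5 stroke at J1  (prefer integral on C1)
#0 stroke at R1  (J1 effort already set via bond 5)
#4 stroke at R2  (0-jn J1 has e-setter on 5)

3  (C1, I1, I2 all integral)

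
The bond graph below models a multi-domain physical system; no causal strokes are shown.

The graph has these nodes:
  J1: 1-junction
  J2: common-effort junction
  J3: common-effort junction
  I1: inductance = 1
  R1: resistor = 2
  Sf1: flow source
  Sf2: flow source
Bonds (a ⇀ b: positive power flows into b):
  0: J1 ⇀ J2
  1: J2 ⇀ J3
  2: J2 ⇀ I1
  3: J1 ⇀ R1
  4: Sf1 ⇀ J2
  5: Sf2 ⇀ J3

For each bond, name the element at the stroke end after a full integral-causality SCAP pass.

β0 stroke at J2
β1 stroke at J3
β2 stroke at I1
β3 stroke at J1
β4 stroke at Sf1
β5 stroke at Sf2

bond 4 →Sf1  (Sf1 fixes flow; stroke at Sf1)
bond 5 →Sf2  (Sf2 fixes flow; stroke at Sf2)
bond 1 →J3  (J3: last free bond brings effort in)
bond 2 →I1  (I1 outputs flow p/I1)
bond 0 →J2  (J2: last free bond brings effort in)
bond 3 →J1  (J1 flow already set via bond 0)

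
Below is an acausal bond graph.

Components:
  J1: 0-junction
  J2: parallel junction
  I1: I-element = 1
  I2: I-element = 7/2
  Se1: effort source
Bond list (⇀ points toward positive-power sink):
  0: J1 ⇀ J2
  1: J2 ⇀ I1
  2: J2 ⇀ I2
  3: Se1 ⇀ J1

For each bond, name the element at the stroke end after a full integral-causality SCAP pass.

bond 0 |J2
bond 1 |I1
bond 2 |I2
bond 3 |J1

b3 →J1  (source Se1 imposes e)
b0 →J2  (0-jn J1 has e-setter on 3)
b1 →I1  (J2 effort already set via bond 0)
b2 →I2  (0-jn J2 has e-setter on 0)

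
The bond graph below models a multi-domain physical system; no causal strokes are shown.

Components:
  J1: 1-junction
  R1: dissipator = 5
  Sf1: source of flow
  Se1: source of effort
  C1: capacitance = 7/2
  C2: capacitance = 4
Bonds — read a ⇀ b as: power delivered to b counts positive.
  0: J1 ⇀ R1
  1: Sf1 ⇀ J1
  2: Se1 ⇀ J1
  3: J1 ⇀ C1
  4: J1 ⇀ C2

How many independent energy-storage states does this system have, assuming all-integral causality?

2  (C1, C2 all integral)

b1 →Sf1  (Sf1 (Sf) sets flow on bond)
b2 →J1  (Se1 fixes effort; stroke away)
b0 →J1  (1-jn J1 has f-setter on 1)
b3 →J1  (common-f at J1 fixed by 1)
b4 →J1  (1-jn J1 has f-setter on 1)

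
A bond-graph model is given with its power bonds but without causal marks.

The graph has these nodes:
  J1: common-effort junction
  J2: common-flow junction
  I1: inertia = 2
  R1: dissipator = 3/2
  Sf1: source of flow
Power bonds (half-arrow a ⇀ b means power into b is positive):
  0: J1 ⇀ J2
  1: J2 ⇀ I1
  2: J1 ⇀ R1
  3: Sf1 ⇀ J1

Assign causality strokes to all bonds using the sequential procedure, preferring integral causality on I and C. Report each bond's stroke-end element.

#0 stroke at J2
#1 stroke at I1
#2 stroke at J1
#3 stroke at Sf1

bond 3 stroke→Sf1  (Sf1 fixes flow; stroke at Sf1)
bond 1 stroke→I1  (I1 integral (f out))
bond 0 stroke→J2  (common-f at J2 fixed by 1)
bond 2 stroke→J1  (closing 0-jn rule on J1)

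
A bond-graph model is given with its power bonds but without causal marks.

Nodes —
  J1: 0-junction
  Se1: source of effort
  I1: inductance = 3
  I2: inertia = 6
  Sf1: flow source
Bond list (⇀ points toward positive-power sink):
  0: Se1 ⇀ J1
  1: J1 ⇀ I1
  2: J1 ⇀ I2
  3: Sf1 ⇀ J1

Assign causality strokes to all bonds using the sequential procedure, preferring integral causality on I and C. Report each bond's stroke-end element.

bond 0 stroke→J1  (Se1: effort source, stroke at far end)
bond 3 stroke→Sf1  (Sf1 (Sf) sets flow on bond)
bond 1 stroke→I1  (J1 effort already set via bond 0)
bond 2 stroke→I2  (J1: bond 0 brought effort, rest push out)

b0 stroke at J1
b1 stroke at I1
b2 stroke at I2
b3 stroke at Sf1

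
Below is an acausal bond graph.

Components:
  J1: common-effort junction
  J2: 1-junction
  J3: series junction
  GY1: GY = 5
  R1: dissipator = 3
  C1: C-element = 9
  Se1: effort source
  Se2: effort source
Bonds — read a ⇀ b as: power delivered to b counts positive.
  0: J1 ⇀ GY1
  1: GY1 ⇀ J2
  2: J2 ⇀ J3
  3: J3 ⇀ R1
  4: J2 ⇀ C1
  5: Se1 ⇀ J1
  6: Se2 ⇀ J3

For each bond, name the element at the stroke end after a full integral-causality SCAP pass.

bond 5 |J1  (Se1 fixes effort; stroke away)
bond 6 |J3  (Se2 fixes effort; stroke away)
bond 0 |GY1  (J1 effort already set via bond 5)
bond 1 |GY1  (GY1 both-in/both-out from 0)
bond 2 |J2  (J2: bond 1 brought flow, rest push out)
bond 4 |J2  (1-jn J2 has f-setter on 1)
bond 3 |J3  (1-jn J3 has f-setter on 2)

b0 |GY1
b1 |GY1
b2 |J2
b3 |J3
b4 |J2
b5 |J1
b6 |J3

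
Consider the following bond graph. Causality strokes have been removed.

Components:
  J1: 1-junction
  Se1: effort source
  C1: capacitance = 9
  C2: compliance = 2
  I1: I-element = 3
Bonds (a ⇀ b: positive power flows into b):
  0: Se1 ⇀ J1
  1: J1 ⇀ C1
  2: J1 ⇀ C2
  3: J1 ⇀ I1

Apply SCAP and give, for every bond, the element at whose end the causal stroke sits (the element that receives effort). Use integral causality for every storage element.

bond 0 →J1  (Se1: effort source, stroke at far end)
bond 1 →J1  (C1: C, integral causality)
bond 2 →J1  (prefer integral on C2)
bond 3 →I1  (closing 1-jn rule on J1)

#0 stroke→J1
#1 stroke→J1
#2 stroke→J1
#3 stroke→I1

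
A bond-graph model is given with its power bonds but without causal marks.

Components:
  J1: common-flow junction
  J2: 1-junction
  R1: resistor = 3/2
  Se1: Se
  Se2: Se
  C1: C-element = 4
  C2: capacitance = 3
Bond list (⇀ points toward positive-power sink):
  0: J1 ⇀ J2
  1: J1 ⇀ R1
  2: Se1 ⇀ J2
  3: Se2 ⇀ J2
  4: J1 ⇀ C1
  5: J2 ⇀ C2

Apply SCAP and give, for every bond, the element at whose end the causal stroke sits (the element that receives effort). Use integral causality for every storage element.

#0 |J1
#1 |R1
#2 |J2
#3 |J2
#4 |J1
#5 |J2

#2 stroke at J2  (source Se1 imposes e)
#3 stroke at J2  (Se2 fixes effort; stroke away)
#4 stroke at J1  (C1 outputs effort q/C1)
#5 stroke at J2  (prefer integral on C2)
#0 stroke at J1  (only one flow-in slot at J2)
#1 stroke at R1  (J1: last free bond brings flow in)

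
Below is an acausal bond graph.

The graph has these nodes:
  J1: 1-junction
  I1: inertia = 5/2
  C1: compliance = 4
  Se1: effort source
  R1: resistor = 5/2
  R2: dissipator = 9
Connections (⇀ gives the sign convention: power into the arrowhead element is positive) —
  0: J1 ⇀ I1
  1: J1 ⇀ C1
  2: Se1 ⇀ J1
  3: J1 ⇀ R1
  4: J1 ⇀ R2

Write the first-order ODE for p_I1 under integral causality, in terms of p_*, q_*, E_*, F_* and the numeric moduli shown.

dp_I1/dt = E_Se1 - 23*p_I1/5 - q_C1/4

β2 →J1  (source Se1 imposes e)
β0 →I1  (I1: I, integral causality)
β1 →J1  (J1 flow already set via bond 0)
β3 →J1  (J1 flow already set via bond 0)
β4 →J1  (J1: bond 0 brought flow, rest push out)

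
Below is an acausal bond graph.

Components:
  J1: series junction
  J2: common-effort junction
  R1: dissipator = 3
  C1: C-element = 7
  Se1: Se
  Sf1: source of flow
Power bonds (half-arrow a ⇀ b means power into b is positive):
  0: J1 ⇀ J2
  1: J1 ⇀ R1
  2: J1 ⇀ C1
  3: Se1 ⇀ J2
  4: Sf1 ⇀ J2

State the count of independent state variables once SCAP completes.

1  (C1 all integral)

bond 3 stroke at J2  (Se1: effort source, stroke at far end)
bond 4 stroke at Sf1  (Sf1 fixes flow; stroke at Sf1)
bond 0 stroke at J1  (common-e at J2 fixed by 3)
bond 2 stroke at J1  (C1 outputs effort q/C1)
bond 1 stroke at R1  (only one flow-in slot at J1)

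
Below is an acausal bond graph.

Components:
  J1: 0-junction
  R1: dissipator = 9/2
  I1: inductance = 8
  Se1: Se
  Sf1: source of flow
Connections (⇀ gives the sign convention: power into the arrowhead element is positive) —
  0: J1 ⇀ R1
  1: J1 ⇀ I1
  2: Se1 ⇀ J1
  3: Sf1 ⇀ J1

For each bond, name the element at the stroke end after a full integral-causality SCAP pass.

b0 |R1
b1 |I1
b2 |J1
b3 |Sf1

β2 →J1  (Se1 fixes effort; stroke away)
β3 →Sf1  (source Sf1 imposes f)
β0 →R1  (J1: bond 2 brought effort, rest push out)
β1 →I1  (common-e at J1 fixed by 2)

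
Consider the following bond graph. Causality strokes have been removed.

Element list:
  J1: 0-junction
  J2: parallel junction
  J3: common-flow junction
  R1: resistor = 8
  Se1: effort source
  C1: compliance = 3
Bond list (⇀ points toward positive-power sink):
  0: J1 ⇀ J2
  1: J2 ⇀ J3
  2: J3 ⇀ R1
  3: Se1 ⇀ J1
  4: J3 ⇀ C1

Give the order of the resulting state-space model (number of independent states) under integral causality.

bond 3 |J1  (Se1: effort source, stroke at far end)
bond 0 |J2  (0-jn J1 has e-setter on 3)
bond 1 |J3  (0-jn J2 has e-setter on 0)
bond 4 |J3  (C1 integral (e out))
bond 2 |R1  (J3 needs exactly one f-in)

1  (C1 all integral)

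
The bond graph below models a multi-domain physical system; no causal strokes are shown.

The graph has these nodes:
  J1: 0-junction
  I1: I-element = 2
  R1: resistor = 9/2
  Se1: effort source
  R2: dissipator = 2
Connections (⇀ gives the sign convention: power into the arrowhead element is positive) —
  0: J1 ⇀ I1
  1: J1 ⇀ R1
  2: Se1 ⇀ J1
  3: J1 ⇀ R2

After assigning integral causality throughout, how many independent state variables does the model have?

b2 stroke→J1  (Se1: effort source, stroke at far end)
b0 stroke→I1  (0-jn J1 has e-setter on 2)
b1 stroke→R1  (common-e at J1 fixed by 2)
b3 stroke→R2  (0-jn J1 has e-setter on 2)

1  (I1 all integral)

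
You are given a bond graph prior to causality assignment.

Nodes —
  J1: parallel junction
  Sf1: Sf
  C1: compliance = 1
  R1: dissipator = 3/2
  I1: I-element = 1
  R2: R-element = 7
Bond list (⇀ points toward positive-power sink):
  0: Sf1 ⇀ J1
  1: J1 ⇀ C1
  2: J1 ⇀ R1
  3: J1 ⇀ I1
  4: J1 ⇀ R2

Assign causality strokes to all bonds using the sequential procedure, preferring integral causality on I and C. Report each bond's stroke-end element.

β0 stroke at Sf1  (Sf1 (Sf) sets flow on bond)
β1 stroke at J1  (prefer integral on C1)
β2 stroke at R1  (J1: bond 1 brought effort, rest push out)
β3 stroke at I1  (J1 effort already set via bond 1)
β4 stroke at R2  (J1 effort already set via bond 1)

β0 stroke at Sf1
β1 stroke at J1
β2 stroke at R1
β3 stroke at I1
β4 stroke at R2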